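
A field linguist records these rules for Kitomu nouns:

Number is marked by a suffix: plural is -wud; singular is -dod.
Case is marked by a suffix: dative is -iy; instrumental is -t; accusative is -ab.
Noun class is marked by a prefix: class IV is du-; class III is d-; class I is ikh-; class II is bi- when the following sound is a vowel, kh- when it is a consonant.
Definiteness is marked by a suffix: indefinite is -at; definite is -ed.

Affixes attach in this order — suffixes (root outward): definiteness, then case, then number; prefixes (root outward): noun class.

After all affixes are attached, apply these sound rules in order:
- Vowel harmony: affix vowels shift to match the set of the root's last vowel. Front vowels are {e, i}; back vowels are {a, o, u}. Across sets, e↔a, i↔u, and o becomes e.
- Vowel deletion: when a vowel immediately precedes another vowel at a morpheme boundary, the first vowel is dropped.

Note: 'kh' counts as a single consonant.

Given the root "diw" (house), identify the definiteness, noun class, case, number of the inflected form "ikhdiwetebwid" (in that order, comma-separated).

indefinite, class I, accusative, plural

Segment: ikh-diw-at-ab-wud.
definiteness: -at → indefinite.
noun class: ikh- → class I.
case: -ab → accusative.
number: -wud → plural.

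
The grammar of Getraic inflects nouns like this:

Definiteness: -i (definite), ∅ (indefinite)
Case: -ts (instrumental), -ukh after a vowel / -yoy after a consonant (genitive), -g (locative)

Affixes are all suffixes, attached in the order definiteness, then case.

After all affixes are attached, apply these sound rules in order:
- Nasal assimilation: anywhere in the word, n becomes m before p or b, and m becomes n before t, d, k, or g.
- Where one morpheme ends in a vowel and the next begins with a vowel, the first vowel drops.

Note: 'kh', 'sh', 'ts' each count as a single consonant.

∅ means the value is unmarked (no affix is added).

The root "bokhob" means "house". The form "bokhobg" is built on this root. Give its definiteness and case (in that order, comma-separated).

indefinite, locative

Segment: bokhob-g.
definiteness: ∅ → indefinite.
case: -g → locative.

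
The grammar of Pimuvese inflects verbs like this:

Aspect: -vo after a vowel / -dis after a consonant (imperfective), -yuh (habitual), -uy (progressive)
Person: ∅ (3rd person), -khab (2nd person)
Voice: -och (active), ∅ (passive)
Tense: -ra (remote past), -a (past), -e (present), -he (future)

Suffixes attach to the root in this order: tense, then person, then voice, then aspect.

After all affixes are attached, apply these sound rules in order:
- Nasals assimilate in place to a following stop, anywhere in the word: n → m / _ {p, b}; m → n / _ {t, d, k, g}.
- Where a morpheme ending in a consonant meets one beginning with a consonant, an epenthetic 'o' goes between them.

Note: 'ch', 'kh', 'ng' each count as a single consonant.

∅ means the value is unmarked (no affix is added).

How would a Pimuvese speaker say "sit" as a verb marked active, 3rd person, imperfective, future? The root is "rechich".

Attach tense future -he → rechichhe.
person = 3rd person: zero marking, form stays rechichhe.
Attach voice active -och → rechichheoch.
Attach aspect imperfective -dis (after consonant 'ch') → rechichheochdis.
Nasal assimilation: no change.
Apply epenthesis: rechichheochdis → rechichoheochodis.

rechichoheochodis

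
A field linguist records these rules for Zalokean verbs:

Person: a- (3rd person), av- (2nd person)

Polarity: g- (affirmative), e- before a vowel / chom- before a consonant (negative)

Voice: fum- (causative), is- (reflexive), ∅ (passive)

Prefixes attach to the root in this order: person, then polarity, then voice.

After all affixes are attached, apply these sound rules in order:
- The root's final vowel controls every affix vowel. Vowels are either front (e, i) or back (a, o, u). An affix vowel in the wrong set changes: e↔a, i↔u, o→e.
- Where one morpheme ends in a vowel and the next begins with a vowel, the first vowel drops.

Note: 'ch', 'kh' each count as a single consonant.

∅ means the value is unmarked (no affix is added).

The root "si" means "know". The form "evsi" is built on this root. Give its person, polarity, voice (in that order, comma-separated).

2nd person, negative, passive

Segment: e-av-si.
person: av- → 2nd person.
polarity: e/chom- → negative.
voice: ∅ → passive.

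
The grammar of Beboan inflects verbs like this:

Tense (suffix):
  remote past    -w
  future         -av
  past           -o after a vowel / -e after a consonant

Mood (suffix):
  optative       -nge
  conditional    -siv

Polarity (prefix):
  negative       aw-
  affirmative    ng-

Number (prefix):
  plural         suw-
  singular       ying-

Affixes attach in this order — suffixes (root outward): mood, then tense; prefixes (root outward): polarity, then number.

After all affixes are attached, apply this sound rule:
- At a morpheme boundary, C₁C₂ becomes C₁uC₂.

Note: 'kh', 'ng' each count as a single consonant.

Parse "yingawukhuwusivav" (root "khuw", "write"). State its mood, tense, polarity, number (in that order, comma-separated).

conditional, future, negative, singular

Segment: ying-aw-khuw-siv-av.
mood: -siv → conditional.
tense: -av → future.
polarity: aw- → negative.
number: ying- → singular.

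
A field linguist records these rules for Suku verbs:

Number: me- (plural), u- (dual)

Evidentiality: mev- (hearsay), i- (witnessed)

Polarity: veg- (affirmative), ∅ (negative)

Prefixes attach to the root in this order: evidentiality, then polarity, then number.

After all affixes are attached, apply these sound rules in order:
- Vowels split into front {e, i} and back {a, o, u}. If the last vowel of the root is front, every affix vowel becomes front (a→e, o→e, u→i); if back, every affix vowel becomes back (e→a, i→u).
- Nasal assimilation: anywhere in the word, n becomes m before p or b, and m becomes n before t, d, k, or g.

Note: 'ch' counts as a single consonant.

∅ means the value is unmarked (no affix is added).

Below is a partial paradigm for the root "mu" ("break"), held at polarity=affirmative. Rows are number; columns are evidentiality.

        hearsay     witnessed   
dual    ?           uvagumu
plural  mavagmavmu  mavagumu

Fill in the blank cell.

uvagmavmu

Attach evidentiality hearsay mev- → mevmu.
Attach polarity affirmative veg- → vegmevmu.
Attach number dual u- → uvegmevmu.
Apply vowel harmony: uvegmevmu → uvagmavmu.
Nasal assimilation: no change.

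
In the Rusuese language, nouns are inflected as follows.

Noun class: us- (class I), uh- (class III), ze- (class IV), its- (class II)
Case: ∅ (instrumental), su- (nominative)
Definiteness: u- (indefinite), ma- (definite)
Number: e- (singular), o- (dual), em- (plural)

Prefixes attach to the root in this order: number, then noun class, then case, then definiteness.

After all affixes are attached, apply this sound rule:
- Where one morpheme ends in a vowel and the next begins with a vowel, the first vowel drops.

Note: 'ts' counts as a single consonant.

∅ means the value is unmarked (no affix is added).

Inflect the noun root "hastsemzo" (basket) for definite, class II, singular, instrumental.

mitsehastsemzo

Attach number singular e- → ehastsemzo.
Attach noun class class II its- → itsehastsemzo.
case = instrumental: zero marking, form stays itsehastsemzo.
Attach definiteness definite ma- → maitsehastsemzo.
Apply vowel deletion: maitsehastsemzo → mitsehastsemzo.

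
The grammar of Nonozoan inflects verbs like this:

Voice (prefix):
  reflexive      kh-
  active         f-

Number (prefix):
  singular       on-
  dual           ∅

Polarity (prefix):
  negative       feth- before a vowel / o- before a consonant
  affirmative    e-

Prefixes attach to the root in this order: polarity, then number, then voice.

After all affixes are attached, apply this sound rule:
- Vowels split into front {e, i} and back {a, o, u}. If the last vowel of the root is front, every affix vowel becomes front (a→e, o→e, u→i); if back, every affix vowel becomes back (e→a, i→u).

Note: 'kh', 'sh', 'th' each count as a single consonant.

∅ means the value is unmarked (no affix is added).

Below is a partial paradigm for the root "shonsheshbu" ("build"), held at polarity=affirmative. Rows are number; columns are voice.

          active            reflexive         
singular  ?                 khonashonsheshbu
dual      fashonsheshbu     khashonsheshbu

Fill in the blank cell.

fonashonsheshbu

Attach polarity affirmative e- → eshonsheshbu.
Attach number singular on- → oneshonsheshbu.
Attach voice active f- → foneshonsheshbu.
Apply vowel harmony: foneshonsheshbu → fonashonsheshbu.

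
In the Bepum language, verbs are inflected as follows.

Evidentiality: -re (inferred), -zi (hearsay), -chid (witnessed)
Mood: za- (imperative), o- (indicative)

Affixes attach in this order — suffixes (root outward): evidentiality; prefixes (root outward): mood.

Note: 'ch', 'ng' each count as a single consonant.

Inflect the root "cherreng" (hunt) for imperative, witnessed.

Attach evidentiality witnessed -chid → cherrengchid.
Attach mood imperative za- → zacherrengchid.

zacherrengchid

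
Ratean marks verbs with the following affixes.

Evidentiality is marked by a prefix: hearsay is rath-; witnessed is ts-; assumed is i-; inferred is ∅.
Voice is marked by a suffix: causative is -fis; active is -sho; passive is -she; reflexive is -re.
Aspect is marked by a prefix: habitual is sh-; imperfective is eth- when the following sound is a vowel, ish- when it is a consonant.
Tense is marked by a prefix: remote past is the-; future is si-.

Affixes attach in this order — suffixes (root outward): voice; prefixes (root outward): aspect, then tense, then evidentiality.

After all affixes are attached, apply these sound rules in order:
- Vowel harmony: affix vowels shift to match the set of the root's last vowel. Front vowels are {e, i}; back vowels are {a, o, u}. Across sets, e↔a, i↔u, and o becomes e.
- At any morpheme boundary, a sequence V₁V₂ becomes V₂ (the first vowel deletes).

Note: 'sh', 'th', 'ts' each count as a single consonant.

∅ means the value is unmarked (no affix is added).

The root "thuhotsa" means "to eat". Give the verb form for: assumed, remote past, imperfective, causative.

Attach aspect imperfective ish- (before consonant 'th') → ishthuhotsa.
Attach tense remote past the- → theishthuhotsa.
Attach evidentiality assumed i- → itheishthuhotsa.
Attach voice causative -fis → itheishthuhotsafis.
Apply vowel harmony: itheishthuhotsafis → uthaushthuhotsafus.
Apply vowel deletion: uthaushthuhotsafus → uthushthuhotsafus.

uthushthuhotsafus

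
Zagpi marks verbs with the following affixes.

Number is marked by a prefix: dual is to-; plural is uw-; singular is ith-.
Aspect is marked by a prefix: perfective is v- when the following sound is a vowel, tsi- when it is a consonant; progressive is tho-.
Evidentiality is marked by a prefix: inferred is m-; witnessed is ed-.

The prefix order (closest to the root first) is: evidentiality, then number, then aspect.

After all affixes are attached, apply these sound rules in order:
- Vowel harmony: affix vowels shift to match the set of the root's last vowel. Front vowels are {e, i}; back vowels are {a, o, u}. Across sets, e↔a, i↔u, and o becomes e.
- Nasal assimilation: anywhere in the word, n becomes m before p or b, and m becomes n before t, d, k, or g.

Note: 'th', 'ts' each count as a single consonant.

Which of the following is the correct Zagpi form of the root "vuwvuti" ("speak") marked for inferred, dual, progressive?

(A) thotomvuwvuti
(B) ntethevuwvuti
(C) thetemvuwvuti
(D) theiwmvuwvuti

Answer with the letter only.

Attach evidentiality inferred m- → mvuwvuti.
Attach number dual to- → tomvuwvuti.
Attach aspect progressive tho- → thotomvuwvuti.
Apply vowel harmony: thotomvuwvuti → thetemvuwvuti.
Nasal assimilation: no change.
So the correct form is thetemvuwvuti, option (C).
(D) theiwmvuwvuti is wrong: it uses plural instead of dual for number.
(B) ntethevuwvuti is wrong: it has the affixes in the wrong order.
(A) thotomvuwvuti is wrong: it fails to apply the sound rule(s).

C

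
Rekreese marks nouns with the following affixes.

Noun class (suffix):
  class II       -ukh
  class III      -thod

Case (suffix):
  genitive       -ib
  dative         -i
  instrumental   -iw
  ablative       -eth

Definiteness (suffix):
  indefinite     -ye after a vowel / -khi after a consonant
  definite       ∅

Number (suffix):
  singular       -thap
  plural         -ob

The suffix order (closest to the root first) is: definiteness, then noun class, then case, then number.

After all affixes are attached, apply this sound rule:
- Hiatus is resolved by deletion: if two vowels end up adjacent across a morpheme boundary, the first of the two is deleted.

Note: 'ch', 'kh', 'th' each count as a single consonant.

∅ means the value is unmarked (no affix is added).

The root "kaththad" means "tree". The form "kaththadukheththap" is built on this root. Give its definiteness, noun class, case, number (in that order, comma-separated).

Segment: kaththad-ukh-eth-thap.
definiteness: ∅ → definite.
noun class: -ukh → class II.
case: -eth → ablative.
number: -thap → singular.

definite, class II, ablative, singular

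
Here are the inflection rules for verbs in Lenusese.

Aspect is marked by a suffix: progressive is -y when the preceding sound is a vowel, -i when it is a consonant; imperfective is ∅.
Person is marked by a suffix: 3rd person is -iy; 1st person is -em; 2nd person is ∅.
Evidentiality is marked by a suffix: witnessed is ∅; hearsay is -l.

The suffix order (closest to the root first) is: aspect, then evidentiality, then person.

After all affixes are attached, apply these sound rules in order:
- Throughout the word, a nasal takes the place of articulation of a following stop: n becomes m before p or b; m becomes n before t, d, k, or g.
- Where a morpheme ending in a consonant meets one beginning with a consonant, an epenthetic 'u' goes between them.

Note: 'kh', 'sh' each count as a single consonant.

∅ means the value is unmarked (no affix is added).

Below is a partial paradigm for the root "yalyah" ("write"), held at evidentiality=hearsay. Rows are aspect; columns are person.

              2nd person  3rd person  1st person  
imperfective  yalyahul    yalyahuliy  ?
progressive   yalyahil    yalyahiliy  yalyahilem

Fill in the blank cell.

aspect = imperfective: zero marking, form stays yalyah.
Attach evidentiality hearsay -l → yalyahl.
Attach person 1st person -em → yalyahlem.
Nasal assimilation: no change.
Apply epenthesis: yalyahlem → yalyahulem.

yalyahulem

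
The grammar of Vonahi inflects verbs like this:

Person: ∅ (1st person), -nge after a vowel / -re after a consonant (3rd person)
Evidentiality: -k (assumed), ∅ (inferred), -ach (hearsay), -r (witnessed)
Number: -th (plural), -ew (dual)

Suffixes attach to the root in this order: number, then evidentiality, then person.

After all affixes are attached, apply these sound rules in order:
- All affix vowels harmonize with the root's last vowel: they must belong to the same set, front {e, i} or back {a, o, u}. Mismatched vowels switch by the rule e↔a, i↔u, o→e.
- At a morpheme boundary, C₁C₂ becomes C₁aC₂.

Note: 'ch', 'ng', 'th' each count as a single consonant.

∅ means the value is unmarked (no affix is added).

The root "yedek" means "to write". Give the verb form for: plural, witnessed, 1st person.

Attach number plural -th → yedekth.
Attach evidentiality witnessed -r → yedekthr.
person = 1st person: zero marking, form stays yedekthr.
Vowel harmony: no change.
Apply epenthesis: yedekthr → yedekathar.

yedekathar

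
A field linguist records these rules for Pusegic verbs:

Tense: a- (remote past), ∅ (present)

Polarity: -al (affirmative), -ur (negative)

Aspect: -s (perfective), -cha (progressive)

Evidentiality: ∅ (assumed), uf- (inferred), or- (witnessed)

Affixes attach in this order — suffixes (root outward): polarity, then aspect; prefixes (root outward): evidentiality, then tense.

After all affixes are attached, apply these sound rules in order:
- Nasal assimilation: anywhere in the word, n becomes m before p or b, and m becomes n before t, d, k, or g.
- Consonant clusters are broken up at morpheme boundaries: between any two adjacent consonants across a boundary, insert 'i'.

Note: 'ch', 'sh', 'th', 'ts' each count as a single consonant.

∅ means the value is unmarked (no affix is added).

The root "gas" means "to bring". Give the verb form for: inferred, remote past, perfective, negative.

aufigasuris

Attach polarity negative -ur → gasur.
Attach aspect perfective -s → gasurs.
Attach evidentiality inferred uf- → ufgasurs.
Attach tense remote past a- → aufgasurs.
Nasal assimilation: no change.
Apply epenthesis: aufgasurs → aufigasuris.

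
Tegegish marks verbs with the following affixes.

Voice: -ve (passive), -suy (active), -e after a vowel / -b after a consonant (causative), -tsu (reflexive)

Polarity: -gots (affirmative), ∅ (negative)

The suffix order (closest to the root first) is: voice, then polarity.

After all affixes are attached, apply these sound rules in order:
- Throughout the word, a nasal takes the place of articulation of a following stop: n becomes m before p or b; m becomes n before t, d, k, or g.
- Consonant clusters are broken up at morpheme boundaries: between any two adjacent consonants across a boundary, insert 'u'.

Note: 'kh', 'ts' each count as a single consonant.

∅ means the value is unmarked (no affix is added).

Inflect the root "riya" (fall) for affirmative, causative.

riyaegots

Attach voice causative -e (after vowel 'a') → riyae.
Attach polarity affirmative -gots → riyaegots.
Nasal assimilation: no change.
Epenthesis: no change.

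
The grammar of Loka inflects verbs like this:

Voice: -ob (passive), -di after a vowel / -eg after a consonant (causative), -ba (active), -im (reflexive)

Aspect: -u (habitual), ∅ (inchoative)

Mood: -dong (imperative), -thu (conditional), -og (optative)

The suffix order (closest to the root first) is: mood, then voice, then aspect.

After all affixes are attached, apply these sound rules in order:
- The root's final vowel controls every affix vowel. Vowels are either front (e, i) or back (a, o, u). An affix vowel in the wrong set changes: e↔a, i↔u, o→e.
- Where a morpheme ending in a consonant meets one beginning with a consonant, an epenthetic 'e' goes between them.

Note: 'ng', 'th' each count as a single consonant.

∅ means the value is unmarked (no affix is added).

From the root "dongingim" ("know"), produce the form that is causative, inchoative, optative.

Attach mood optative -og → dongingimog.
Attach voice causative -eg (after consonant 'g') → dongingimogeg.
aspect = inchoative: zero marking, form stays dongingimogeg.
Apply vowel harmony: dongingimogeg → dongingimegeg.
Epenthesis: no change.

dongingimegeg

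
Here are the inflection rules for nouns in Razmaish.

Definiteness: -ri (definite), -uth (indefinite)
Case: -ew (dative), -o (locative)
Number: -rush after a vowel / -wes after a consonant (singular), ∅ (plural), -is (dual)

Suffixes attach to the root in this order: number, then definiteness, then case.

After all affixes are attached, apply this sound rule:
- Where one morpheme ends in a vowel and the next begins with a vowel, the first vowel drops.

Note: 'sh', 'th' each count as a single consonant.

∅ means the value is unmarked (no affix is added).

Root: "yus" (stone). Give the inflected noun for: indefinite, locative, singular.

Attach number singular -wes (after consonant 's') → yuswes.
Attach definiteness indefinite -uth → yuswesuth.
Attach case locative -o → yuswesutho.
Vowel deletion: no change.

yuswesutho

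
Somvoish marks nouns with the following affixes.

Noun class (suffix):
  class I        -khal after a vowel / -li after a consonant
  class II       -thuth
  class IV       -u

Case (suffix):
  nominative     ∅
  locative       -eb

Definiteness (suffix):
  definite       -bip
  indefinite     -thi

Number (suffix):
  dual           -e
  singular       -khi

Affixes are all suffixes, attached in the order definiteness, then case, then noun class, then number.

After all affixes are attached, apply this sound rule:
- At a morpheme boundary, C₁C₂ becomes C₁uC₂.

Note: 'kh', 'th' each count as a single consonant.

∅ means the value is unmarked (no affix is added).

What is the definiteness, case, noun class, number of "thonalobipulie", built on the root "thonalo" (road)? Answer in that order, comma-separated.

Segment: thonalo-bip-li-e.
definiteness: -bip → definite.
case: ∅ → nominative.
noun class: -khal/li → class I.
number: -e → dual.

definite, nominative, class I, dual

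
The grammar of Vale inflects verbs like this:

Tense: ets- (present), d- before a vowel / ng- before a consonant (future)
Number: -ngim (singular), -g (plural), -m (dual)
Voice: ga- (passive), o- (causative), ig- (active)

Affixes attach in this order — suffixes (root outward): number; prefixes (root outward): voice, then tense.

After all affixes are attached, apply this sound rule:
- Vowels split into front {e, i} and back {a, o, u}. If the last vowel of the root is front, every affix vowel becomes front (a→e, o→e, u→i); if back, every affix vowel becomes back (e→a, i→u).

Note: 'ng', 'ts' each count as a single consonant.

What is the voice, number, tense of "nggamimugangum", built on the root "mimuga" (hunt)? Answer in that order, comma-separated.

passive, singular, future

Segment: ng-ga-mimuga-ngim.
voice: ga- → passive.
number: -ngim → singular.
tense: d/ng- → future.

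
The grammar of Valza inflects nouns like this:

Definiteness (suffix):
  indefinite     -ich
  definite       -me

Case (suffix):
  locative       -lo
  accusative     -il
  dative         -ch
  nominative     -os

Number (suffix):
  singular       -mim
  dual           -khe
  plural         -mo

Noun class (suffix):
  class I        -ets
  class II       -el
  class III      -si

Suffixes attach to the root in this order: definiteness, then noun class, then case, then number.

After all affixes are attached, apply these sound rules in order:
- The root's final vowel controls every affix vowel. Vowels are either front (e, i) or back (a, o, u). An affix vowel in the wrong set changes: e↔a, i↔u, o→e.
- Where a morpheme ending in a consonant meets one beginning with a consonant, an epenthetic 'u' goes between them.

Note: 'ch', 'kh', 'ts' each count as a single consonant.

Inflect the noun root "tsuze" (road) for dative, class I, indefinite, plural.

tsuzeichetsuchume

Attach definiteness indefinite -ich → tsuzeich.
Attach noun class class I -ets → tsuzeichets.
Attach case dative -ch → tsuzeichetsch.
Attach number plural -mo → tsuzeichetschmo.
Apply vowel harmony: tsuzeichetschmo → tsuzeichetschme.
Apply epenthesis: tsuzeichetschme → tsuzeichetsuchume.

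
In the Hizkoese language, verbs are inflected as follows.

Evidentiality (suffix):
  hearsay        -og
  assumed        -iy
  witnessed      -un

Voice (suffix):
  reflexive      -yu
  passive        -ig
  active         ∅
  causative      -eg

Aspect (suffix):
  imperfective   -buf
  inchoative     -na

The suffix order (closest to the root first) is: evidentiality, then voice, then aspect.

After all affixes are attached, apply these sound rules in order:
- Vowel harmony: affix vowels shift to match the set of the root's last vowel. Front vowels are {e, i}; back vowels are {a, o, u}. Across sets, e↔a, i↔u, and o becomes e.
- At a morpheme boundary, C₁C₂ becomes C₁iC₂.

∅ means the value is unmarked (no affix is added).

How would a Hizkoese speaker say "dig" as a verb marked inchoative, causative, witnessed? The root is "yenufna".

yenufnaunagina

Attach evidentiality witnessed -un → yenufnaun.
Attach voice causative -eg → yenufnauneg.
Attach aspect inchoative -na → yenufnaunegna.
Apply vowel harmony: yenufnaunegna → yenufnaunagna.
Apply epenthesis: yenufnaunagna → yenufnaunagina.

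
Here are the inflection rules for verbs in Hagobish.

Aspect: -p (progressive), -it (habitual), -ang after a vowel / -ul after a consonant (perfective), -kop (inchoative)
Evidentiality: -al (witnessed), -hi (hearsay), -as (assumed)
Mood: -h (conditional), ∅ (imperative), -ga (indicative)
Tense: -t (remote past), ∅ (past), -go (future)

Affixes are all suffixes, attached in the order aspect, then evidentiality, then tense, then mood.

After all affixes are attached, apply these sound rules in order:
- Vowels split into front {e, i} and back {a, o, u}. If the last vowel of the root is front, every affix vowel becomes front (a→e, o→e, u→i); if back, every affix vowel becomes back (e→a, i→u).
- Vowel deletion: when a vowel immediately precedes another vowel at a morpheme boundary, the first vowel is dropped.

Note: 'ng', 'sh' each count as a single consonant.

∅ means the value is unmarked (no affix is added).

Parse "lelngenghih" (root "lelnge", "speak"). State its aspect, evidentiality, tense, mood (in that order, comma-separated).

Segment: lelnge-ang-hi-h.
aspect: -ang/ul → perfective.
evidentiality: -hi → hearsay.
tense: ∅ → past.
mood: -h → conditional.

perfective, hearsay, past, conditional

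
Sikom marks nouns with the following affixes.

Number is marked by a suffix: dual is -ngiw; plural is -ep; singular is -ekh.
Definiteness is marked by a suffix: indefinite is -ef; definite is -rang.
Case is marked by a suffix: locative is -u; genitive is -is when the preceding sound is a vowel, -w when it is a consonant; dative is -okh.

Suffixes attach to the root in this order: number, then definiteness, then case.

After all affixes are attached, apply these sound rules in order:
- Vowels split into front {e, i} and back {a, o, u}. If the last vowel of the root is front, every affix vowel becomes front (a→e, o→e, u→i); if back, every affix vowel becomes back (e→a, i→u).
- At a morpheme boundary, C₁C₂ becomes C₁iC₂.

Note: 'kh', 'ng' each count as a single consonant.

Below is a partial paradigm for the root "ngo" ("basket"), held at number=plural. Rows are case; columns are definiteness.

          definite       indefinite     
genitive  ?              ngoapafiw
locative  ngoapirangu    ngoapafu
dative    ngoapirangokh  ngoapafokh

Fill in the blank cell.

ngoapirangiw

Attach number plural -ep → ngoep.
Attach definiteness definite -rang → ngoeprang.
Attach case genitive -w (after consonant 'ng') → ngoeprangw.
Apply vowel harmony: ngoeprangw → ngoaprangw.
Apply epenthesis: ngoaprangw → ngoapirangiw.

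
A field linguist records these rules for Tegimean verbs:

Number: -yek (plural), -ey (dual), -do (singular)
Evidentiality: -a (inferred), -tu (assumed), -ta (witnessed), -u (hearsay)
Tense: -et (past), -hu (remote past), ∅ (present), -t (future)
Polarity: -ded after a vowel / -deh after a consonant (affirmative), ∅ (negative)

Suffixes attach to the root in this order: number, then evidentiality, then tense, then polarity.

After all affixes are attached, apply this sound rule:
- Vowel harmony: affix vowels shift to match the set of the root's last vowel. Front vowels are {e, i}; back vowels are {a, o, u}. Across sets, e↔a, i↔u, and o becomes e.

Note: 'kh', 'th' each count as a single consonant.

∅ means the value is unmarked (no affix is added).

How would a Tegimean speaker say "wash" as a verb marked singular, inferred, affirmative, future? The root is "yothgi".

yothgideetdeh

Attach number singular -do → yothgido.
Attach evidentiality inferred -a → yothgidoa.
Attach tense future -t → yothgidoat.
Attach polarity affirmative -deh (after consonant 't') → yothgidoatdeh.
Apply vowel harmony: yothgidoatdeh → yothgideetdeh.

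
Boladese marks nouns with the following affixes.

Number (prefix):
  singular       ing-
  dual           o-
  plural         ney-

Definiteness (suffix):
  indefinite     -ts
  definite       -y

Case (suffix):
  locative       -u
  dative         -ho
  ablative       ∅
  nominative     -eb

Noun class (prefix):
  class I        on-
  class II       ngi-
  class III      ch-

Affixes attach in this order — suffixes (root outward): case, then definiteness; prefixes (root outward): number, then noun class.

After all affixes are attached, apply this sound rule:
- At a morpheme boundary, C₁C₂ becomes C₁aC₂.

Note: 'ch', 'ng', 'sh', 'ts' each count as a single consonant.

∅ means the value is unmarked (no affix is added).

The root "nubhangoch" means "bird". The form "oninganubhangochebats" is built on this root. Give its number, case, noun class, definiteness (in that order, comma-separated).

Segment: on-ing-nubhangoch-eb-ts.
number: ing- → singular.
case: -eb → nominative.
noun class: on- → class I.
definiteness: -ts → indefinite.

singular, nominative, class I, indefinite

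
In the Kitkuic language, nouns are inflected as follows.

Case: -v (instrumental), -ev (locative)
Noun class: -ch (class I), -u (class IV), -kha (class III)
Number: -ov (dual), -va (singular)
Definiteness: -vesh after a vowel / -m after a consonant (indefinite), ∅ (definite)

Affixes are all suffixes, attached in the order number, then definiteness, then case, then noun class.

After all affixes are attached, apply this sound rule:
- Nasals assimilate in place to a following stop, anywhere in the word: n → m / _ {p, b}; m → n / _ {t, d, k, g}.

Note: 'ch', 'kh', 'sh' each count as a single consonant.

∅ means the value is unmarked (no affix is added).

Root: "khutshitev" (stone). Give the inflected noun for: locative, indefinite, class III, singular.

khutshitevvaveshevkha

Attach number singular -va → khutshitevva.
Attach definiteness indefinite -vesh (after vowel 'a') → khutshitevvavesh.
Attach case locative -ev → khutshitevvaveshev.
Attach noun class class III -kha → khutshitevvaveshevkha.
Nasal assimilation: no change.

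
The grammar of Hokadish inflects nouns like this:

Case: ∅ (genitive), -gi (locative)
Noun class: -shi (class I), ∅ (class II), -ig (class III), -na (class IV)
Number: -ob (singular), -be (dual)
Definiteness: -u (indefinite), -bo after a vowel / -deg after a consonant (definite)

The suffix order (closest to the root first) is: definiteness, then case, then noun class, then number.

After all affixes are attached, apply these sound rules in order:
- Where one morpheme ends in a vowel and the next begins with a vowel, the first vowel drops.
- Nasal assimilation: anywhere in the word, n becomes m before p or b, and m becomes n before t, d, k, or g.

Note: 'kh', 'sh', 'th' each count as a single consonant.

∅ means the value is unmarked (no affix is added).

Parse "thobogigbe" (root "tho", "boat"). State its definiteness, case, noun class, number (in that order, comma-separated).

Segment: tho-bo-gi-ig-be.
definiteness: -bo/deg → definite.
case: -gi → locative.
noun class: -ig → class III.
number: -be → dual.

definite, locative, class III, dual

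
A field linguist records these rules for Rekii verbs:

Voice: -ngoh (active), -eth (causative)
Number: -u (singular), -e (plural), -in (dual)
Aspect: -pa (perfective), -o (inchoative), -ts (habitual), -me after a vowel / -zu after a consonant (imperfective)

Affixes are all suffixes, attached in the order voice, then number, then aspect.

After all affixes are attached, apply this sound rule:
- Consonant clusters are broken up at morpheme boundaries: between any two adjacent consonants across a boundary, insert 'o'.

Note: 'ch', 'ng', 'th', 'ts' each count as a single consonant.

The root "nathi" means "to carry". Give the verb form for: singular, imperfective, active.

Attach voice active -ngoh → nathingoh.
Attach number singular -u → nathingohu.
Attach aspect imperfective -me (after vowel 'u') → nathingohume.
Epenthesis: no change.

nathingohume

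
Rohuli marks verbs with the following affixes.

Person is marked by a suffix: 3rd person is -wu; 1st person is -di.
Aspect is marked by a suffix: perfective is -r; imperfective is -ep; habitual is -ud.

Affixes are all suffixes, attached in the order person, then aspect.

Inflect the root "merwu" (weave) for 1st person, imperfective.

Attach person 1st person -di → merwudi.
Attach aspect imperfective -ep → merwudiep.

merwudiep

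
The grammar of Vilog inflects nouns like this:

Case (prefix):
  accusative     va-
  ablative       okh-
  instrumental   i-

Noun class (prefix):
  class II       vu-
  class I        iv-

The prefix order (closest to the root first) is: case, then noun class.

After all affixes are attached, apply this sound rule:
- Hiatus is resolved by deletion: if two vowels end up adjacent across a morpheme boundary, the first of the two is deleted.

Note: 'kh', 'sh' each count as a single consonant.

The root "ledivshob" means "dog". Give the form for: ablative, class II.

Attach case ablative okh- → okhledivshob.
Attach noun class class II vu- → vuokhledivshob.
Apply vowel deletion: vuokhledivshob → vokhledivshob.

vokhledivshob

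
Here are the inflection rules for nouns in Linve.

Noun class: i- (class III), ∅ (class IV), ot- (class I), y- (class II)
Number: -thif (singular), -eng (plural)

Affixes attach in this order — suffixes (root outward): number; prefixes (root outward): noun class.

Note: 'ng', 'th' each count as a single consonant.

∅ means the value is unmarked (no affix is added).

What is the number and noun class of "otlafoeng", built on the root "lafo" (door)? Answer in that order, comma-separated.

plural, class I

Segment: ot-lafo-eng.
number: -eng → plural.
noun class: ot- → class I.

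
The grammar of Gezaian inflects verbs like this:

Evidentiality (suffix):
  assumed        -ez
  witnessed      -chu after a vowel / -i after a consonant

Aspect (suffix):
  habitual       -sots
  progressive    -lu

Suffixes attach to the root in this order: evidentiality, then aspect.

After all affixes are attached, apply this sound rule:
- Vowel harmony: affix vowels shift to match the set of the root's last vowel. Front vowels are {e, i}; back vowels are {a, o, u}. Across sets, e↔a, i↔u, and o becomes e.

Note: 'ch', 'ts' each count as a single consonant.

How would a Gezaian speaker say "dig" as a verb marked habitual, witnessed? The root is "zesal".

zesalusots

Attach evidentiality witnessed -i (after consonant 'l') → zesali.
Attach aspect habitual -sots → zesalisots.
Apply vowel harmony: zesalisots → zesalusots.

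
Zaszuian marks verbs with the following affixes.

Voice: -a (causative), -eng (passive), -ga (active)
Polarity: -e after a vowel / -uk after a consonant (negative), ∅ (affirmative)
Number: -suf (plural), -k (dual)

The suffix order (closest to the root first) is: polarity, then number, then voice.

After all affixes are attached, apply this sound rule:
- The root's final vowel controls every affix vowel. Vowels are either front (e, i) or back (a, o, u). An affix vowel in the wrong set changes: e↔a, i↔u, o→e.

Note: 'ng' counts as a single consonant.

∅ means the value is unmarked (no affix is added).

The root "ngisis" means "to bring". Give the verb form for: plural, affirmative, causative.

polarity = affirmative: zero marking, form stays ngisis.
Attach number plural -suf → ngisissuf.
Attach voice causative -a → ngisissufa.
Apply vowel harmony: ngisissufa → ngisissife.

ngisissife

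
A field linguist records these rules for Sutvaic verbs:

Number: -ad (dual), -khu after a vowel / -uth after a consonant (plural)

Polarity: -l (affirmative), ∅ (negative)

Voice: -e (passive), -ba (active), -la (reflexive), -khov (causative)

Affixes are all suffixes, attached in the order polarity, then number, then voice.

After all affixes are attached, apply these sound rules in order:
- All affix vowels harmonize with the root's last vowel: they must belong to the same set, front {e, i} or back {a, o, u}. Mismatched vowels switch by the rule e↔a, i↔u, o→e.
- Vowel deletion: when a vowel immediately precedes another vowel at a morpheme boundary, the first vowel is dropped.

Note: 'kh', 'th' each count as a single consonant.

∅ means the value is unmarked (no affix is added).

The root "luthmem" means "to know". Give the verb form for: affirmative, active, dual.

Attach polarity affirmative -l → luthmeml.
Attach number dual -ad → luthmemlad.
Attach voice active -ba → luthmemladba.
Apply vowel harmony: luthmemladba → luthmemledbe.
Vowel deletion: no change.

luthmemledbe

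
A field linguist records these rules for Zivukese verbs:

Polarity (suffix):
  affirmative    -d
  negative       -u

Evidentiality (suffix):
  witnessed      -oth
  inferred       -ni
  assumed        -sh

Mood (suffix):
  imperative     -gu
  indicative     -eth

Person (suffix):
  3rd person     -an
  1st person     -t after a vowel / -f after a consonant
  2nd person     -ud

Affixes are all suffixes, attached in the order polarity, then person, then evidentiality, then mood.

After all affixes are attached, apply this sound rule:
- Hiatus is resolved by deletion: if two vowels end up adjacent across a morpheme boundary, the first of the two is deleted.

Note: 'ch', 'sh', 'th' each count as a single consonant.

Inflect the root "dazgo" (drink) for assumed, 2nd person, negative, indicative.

dazgudsheth

Attach polarity negative -u → dazgou.
Attach person 2nd person -ud → dazgouud.
Attach evidentiality assumed -sh → dazgouudsh.
Attach mood indicative -eth → dazgouudsheth.
Apply vowel deletion: dazgouudsheth → dazgudsheth.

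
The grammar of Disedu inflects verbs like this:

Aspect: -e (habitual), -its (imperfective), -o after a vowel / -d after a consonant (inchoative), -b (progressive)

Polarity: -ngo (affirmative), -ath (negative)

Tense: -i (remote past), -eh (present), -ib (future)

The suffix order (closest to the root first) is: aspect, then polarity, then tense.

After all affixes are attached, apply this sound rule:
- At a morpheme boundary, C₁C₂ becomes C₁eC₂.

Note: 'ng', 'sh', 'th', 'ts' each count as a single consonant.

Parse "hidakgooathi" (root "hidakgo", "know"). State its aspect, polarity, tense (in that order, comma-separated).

inchoative, negative, remote past

Segment: hidakgo-o-ath-i.
aspect: -o/d → inchoative.
polarity: -ath → negative.
tense: -i → remote past.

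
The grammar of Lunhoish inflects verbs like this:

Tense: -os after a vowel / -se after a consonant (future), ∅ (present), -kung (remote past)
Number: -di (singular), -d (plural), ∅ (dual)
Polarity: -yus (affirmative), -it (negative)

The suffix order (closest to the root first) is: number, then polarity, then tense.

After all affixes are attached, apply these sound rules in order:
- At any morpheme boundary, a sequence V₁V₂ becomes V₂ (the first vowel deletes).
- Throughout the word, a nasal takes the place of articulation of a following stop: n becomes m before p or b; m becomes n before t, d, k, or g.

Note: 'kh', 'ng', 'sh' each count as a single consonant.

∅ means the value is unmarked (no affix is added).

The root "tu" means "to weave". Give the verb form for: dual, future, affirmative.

number = dual: zero marking, form stays tu.
Attach polarity affirmative -yus → tuyus.
Attach tense future -se (after consonant 's') → tuyusse.
Vowel deletion: no change.
Nasal assimilation: no change.

tuyusse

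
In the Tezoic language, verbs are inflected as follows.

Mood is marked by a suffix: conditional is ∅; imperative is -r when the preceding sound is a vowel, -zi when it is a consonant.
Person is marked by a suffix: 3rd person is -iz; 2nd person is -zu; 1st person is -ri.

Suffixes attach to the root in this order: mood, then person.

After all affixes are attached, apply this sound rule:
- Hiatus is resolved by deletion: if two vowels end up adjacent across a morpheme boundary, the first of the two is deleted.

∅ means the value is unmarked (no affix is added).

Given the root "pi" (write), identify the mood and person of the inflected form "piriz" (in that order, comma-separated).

imperative, 3rd person

Segment: pi-r-iz.
mood: -r/zi → imperative.
person: -iz → 3rd person.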